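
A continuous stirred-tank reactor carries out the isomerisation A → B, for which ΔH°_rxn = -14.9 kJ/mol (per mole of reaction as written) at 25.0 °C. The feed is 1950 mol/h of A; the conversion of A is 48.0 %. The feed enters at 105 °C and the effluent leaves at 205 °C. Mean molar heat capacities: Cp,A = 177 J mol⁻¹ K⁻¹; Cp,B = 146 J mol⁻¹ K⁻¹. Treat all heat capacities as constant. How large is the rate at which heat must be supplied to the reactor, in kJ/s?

Extent of reaction ξ = 0.480 × 1950 = 936 mol/h
Reaction term: ξ·ΔH°_rxn = 936 × -14.9 = -13946 kJ/h
Sensible, feed 105→25 °C: -27612 kJ/h
Outlet flows (mol/h): A 1014, B 936
Sensible, products 25→205 °C: 56904 kJ/h
Q = ΔH = 15346 kJ/h = 4.2627 kW
Heat supplied = 4.2627 kJ/s

Q_in = 4.26 kJ/s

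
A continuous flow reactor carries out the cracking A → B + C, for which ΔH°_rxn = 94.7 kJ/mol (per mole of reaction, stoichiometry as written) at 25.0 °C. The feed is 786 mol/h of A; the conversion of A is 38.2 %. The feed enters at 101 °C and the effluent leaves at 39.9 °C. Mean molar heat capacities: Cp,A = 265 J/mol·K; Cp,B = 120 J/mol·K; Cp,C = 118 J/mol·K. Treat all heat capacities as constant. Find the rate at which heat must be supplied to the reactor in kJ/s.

Extent of reaction ξ = 0.382 × 786 = 300.25 mol/h
Reaction term: ξ·ΔH°_rxn = 300.25 × 94.7 = 28434 kJ/h
Sensible, feed 101→25 °C: -15830 kJ/h
Outlet flows (mol/h): A 485.75, B 300.25, C 300.25
Sensible, products 25→39.9 °C: 2982.7 kJ/h
Q = ΔH = 15587 kJ/h = 4.3296 kW
Heat supplied = 4.3296 kJ/s

Q_in = 4.33 kJ/s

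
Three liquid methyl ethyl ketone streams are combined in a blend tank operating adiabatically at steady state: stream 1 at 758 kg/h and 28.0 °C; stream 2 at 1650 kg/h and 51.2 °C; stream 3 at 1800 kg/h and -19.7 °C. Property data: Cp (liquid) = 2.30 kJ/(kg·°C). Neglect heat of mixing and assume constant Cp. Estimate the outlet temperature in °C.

Energy balance with Q = 0: Σ ṁᵢCp,ᵢ(T_out − Tᵢ) = 0
T_out = Σ ṁᵢCp,ᵢTᵢ / Σ ṁᵢCp,ᵢ
      = 161560 / 9678.4 = 16.693 °C

T_out = 16.7 °C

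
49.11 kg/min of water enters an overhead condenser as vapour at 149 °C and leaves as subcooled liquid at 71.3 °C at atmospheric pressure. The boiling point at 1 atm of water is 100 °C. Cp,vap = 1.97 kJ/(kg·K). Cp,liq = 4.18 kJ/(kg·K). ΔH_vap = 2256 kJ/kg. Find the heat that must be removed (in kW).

Q_c = 2020 kW

vapour 149→100 °C: -96.53 kJ/kg
condensation at 100 °C: -2256 kJ/kg
liquid 100→71.3 °C: -119.97 kJ/kg
Δh = -96.53 + -2256 + -119.97 = -2472.5 kJ/kg
Q = ṁ·Δh = 49.11 kg/min × -2472.5 kJ/kg = -121420 kJ/min
|Q| = 2023.7 kW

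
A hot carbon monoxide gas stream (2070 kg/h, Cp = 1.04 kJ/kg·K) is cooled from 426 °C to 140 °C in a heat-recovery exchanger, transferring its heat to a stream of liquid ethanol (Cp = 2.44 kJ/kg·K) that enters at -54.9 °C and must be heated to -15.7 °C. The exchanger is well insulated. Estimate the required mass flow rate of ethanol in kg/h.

ṁ_c = 6440 kg/h

Heat released by hot stream: Q = 2070 × 1.04 × (426 − 140) = 615700 kJ/h
Energy balance on cold side (adiabatic exchanger): Q = ṁ_c·Cp_c·(T_c,out − T_c,in)
ṁ_c = 615700 / [2.44 × (-15.7 − -54.9)] = 6437.2 kg/h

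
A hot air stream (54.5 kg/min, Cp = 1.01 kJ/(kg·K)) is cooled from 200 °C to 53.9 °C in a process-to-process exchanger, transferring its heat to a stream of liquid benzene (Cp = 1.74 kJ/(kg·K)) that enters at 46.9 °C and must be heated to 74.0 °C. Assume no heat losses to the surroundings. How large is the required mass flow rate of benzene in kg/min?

ṁ_c = 171 kg/min

Heat released by hot stream: Q = 54.5 × 1.01 × (200 − 53.9) = 8042.1 kJ/min
Energy balance on cold side (adiabatic exchanger): Q = ṁ_c·Cp_c·(T_c,out − T_c,in)
ṁ_c = 8042.1 / [1.74 × (74.0 − 46.9)] = 170.55 kg/min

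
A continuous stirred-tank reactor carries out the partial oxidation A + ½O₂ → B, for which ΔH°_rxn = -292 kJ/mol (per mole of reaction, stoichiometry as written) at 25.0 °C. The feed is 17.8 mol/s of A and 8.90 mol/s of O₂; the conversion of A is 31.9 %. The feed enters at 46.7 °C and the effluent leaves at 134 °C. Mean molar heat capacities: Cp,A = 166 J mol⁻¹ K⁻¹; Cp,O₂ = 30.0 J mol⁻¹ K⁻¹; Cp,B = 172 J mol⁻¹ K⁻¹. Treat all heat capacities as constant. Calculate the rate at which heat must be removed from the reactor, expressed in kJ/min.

Extent of reaction ξ = 0.319 × 17.8 = 5.6782 mol/s
Reaction term: ξ·ΔH°_rxn = 5.6782 × -292 = -1658 kJ/s
Sensible, feed 46.7→25 °C: -69.913 kJ/s
Outlet flows (mol/s): A 12.122, O₂ 6.0609, B 5.6782
Sensible, products 25→134 °C: 345.61 kJ/s
Q = ΔH = -1382.3 kJ/s = -1382.3 kW
Heat removed = 82940 kJ/min

Q_out = 82900 kJ/min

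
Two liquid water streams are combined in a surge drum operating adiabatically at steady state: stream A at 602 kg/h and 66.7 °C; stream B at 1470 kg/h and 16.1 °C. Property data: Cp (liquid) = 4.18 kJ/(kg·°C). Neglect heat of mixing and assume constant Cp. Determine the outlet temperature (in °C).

Energy balance with Q = 0: Σ ṁᵢCp,ᵢ(T_out − Tᵢ) = 0
Σ ṁᵢCp,ᵢTᵢ = 602×4.18×66.7 + 1470×4.18×16.1 = 266770
Σ ṁᵢCp,ᵢ = 602×4.18 + 1470×4.18 = 8661
T_out = 266770 / 8661 = 30.801 °C

T_out = 30.8 °C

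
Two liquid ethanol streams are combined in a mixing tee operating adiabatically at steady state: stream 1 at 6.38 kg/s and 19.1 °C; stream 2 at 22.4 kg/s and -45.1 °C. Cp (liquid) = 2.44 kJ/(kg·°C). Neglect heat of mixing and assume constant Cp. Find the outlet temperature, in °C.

No heat crosses the boundary, so H_out = H_in.
T_out = Σ ṁᵢCp,ᵢTᵢ / Σ ṁᵢCp,ᵢ
      = -2167.7 / 70.223 = -30.868 °C

T_out = -30.9 °C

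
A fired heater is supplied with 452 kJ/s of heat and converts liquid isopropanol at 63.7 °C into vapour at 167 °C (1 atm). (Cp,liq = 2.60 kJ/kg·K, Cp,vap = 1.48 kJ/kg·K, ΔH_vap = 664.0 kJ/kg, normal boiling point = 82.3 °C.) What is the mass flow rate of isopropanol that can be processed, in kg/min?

Δh = 2.60×(82.3−63.7) + 664.0 + 1.48×(167−82.3) = 837.72 kJ/kg
Q = 452 kJ/s = 452 kJ/s = 27120 kJ/min
ṁ = Q/Δh = 27120 / 837.72 = 32.374 kg/min

ṁ = 32.4 kg/min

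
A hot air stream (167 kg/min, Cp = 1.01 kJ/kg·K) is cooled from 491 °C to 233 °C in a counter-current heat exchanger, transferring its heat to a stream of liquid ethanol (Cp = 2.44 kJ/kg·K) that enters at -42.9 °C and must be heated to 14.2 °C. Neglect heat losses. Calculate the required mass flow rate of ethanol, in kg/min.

ṁ_c = 312 kg/min

Heat released by hot stream: Q = 167 × 1.01 × (491 − 233) = 43517 kJ/min
Energy balance on cold side (adiabatic exchanger): Q = ṁ_c·Cp_c·(T_c,out − T_c,in)
ṁ_c = 43517 / [2.44 × (14.2 − -42.9)] = 312.34 kg/min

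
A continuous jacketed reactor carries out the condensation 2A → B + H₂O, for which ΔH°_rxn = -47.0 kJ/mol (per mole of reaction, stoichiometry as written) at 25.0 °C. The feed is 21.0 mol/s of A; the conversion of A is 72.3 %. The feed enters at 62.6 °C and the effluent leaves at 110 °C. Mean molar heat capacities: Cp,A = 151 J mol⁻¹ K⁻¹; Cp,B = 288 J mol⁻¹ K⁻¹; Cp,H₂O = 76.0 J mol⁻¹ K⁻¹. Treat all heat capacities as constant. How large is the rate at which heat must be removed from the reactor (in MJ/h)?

Extent of reaction ξ = 0.723 × 21.0 / 2 = 7.5915 mol/s
Reaction term: ξ·ΔH°_rxn = 7.5915 × -47.0 = -356.8 kJ/s
Sensible, feed 62.6→25 °C: -119.23 kJ/s
Outlet flows (mol/s): A 5.817, B 7.5915, H₂O 7.5915
Sensible, products 25→110 °C: 309.54 kJ/s
Q = ΔH = -166.49 kJ/s = -166.49 kW
Heat removed = 599.36 MJ/h

Q_out = 599 MJ/h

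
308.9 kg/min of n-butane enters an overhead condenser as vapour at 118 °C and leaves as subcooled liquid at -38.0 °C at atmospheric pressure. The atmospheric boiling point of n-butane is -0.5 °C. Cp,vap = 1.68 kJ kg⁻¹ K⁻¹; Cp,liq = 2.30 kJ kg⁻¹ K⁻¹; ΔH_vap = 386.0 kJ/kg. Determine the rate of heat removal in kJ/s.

Q_c = 3460 kJ/s

vapour 118→-0.5 °C: -199.08 kJ/kg
condensation at -0.5 °C: -386 kJ/kg
liquid -0.5→-38.0 °C: -86.25 kJ/kg
Δh = -199.08 + -386 + -86.25 = -671.33 kJ/kg
Q = ṁ·Δh = 308.9 kg/min × -671.33 kJ/kg = -207370 kJ/min
|Q| = 3456.2 kW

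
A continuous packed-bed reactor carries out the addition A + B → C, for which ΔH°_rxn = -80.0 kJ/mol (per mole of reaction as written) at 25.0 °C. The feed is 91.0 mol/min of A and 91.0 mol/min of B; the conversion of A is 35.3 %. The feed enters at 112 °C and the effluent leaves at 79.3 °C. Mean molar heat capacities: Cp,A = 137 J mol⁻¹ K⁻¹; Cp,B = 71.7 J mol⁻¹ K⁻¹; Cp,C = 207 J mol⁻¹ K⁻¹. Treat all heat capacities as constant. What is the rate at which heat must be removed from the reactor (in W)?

Extent of reaction ξ = 0.353 × 91.0 = 32.123 mol/min
Reaction term: ξ·ΔH°_rxn = 32.123 × -80.0 = -2569.8 kJ/min
Sensible, feed 112→25 °C: -1652.3 kJ/min
Outlet flows (mol/min): A 58.877, B 58.877, C 32.123
Sensible, products 25→79.3 °C: 1028.3 kJ/min
Q = ΔH = -3193.8 kJ/min = -53.231 kW
Heat removed = 53231 W

Q_out = 53200 W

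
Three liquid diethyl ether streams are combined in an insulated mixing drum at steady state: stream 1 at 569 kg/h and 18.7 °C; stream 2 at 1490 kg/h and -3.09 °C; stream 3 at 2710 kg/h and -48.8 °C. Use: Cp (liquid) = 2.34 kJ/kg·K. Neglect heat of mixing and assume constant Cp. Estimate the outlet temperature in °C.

T_out = -26.5 °C

Energy balance with Q = 0: Σ ṁᵢCp,ᵢ(T_out − Tᵢ) = 0
T_out = Σ ṁᵢCp,ᵢTᵢ / Σ ṁᵢCp,ᵢ
      = -295340 / 11159 = -26.465 °C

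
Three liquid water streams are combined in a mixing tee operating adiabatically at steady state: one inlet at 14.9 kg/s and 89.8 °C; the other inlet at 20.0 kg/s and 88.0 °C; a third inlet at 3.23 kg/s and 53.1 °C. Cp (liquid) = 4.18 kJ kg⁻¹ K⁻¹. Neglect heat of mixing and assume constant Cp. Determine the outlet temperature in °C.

No heat crosses the boundary, so H_out = H_in.
T_out = Σ ṁᵢCp,ᵢTᵢ / Σ ṁᵢCp,ᵢ
      = 13667 / 159.38 = 85.747 °C

T_out = 85.7 °C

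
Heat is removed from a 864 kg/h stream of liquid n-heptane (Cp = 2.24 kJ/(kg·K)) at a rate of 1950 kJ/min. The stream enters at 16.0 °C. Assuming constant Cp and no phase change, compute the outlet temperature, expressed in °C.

T_out = -44.5 °C

Q = 1950 kJ/min = 117000 kJ/h
ΔT = Q/(ṁ·Cp) = 117000/(864×2.24) = 60.454 K
T_out = 16.0 − 60.454 = -44.454 °C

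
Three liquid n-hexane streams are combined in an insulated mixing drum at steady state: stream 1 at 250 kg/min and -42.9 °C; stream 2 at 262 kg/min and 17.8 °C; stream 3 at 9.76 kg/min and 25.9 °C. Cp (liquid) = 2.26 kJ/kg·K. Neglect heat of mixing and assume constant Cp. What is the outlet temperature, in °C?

T_out = -11.1 °C

Energy balance with Q = 0: Σ ṁᵢCp,ᵢ(T_out − Tᵢ) = 0
T_out = Σ ṁᵢCp,ᵢTᵢ / Σ ṁᵢCp,ᵢ
      = -13127 / 1179.2 = -11.133 °C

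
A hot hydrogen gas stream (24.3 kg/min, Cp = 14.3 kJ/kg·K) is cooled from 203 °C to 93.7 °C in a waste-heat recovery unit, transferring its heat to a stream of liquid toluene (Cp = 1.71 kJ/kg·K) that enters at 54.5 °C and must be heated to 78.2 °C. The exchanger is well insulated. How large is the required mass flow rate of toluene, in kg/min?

Heat released by hot stream: Q = 24.3 × 14.3 × (203 − 93.7) = 37981 kJ/min
Energy balance on cold side (adiabatic exchanger): Q = ṁ_c·Cp_c·(T_c,out − T_c,in)
ṁ_c = 37981 / [1.71 × (78.2 − 54.5)] = 937.17 kg/min

ṁ_c = 937 kg/min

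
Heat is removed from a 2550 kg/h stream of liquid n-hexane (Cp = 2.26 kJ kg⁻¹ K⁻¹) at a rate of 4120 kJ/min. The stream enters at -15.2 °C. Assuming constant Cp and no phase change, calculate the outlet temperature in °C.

T_out = -58.1 °C

Q = 4120 kJ/min = 247200 kJ/h
ΔT = Q/(ṁ·Cp) = 247200/(2550×2.26) = 42.894 K
T_out = -15.2 − 42.894 = -58.094 °C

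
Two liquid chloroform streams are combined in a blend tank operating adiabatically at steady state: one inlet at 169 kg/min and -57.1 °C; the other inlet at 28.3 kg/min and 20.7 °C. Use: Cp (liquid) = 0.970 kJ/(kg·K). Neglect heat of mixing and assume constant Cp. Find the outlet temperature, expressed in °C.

T_out = -45.9 °C

Energy balance with Q = 0: Σ ṁᵢCp,ᵢ(T_out − Tᵢ) = 0
T_out = Σ ṁᵢCp,ᵢTᵢ / Σ ṁᵢCp,ᵢ
      = -8792.2 / 191.38 = -45.941 °C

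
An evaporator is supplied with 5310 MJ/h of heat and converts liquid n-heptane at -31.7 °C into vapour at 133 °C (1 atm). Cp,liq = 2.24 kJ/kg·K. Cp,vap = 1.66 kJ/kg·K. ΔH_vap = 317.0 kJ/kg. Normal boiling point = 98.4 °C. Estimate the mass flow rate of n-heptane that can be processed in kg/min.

ṁ = 133 kg/min

Δh = 2.24×(98.4−-31.7) + 317.0 + 1.66×(133−98.4) = 665.86 kJ/kg
Q = 5310 MJ/h = 1475 kJ/s = 88500 kJ/min
ṁ = Q/Δh = 88500 / 665.86 = 132.91 kg/min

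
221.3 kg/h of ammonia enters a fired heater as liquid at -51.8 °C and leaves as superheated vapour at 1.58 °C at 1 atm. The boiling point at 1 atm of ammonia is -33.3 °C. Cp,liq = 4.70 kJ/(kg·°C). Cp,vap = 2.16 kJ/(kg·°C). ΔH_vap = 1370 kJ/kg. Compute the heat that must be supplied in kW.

liquid -51.8→-33.3 °C: 86.95 kJ/kg
vaporisation at -33.3 °C: 1370 kJ/kg
vapour -33.3→1.58 °C: 75.341 kJ/kg
Δh = 86.95 + 1370 + 75.341 = 1532.3 kJ/kg
Q = ṁ·Δh = 221.3 kg/h × 1532.3 kJ/kg = 339100 kJ/h
|Q| = 94.193 kW

Q = 94.2 kW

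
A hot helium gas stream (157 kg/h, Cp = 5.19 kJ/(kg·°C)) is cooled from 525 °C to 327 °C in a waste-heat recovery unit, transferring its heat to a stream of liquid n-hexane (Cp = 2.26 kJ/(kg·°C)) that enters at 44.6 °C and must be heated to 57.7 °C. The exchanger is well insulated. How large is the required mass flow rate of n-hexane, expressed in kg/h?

Heat released by hot stream: Q = 157 × 5.19 × (525 − 327) = 161340 kJ/h
Energy balance on cold side (adiabatic exchanger): Q = ṁ_c·Cp_c·(T_c,out − T_c,in)
ṁ_c = 161340 / [2.26 × (57.7 − 44.6)] = 5449.4 kg/h

ṁ_c = 5450 kg/h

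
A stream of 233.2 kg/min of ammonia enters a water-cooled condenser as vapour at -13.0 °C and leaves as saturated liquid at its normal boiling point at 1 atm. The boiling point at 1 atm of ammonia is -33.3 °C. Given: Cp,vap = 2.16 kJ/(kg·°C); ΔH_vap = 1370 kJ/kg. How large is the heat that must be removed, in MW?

Q_c = 5.50 MW

vapour -13.0→-33.3 °C: -43.848 kJ/kg
condensation at -33.3 °C: -1370 kJ/kg
Δh = -43.848 + -1370 = -1413.8 kJ/kg
Q = ṁ·Δh = 233.2 kg/min × -1413.8 kJ/kg = -329710 kJ/min
|Q| = 5495.2 kW = 5.4952 MW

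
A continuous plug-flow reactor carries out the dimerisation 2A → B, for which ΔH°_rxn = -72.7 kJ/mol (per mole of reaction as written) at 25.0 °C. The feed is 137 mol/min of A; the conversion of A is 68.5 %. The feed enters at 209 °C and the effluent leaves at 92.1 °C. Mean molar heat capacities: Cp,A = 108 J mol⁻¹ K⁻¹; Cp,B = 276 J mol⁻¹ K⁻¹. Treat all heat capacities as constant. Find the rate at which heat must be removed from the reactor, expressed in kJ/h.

Extent of reaction ξ = 0.685 × 137 / 2 = 46.923 mol/min
Reaction term: ξ·ΔH°_rxn = 46.923 × -72.7 = -3411.3 kJ/min
Sensible, feed 209→25 °C: -2722.5 kJ/min
Outlet flows (mol/min): A 43.155, B 46.923
Sensible, products 25→92.1 °C: 1181.7 kJ/min
Q = ΔH = -4952 kJ/min = -82.533 kW
Heat removed = 297120 kJ/h

Q_out = 297000 kJ/h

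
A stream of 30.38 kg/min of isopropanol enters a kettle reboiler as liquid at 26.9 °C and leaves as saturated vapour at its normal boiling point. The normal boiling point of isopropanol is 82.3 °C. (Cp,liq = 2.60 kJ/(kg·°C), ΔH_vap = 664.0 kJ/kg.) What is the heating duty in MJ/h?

Q = 1470 MJ/h

liquid 26.9→82.3 °C: 144.04 kJ/kg
vaporisation at 82.3 °C: 664 kJ/kg
Δh = 144.04 + 664 = 808.04 kJ/kg
Q = ṁ·Δh = 30.38 kg/min × 808.04 kJ/kg = 24548 kJ/min
|Q| = 409.14 kW = 1472.9 MJ/h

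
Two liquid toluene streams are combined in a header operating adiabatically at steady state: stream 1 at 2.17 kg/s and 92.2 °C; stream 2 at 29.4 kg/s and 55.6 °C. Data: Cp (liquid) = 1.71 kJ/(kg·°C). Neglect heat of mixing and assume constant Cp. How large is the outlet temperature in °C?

No heat crosses the boundary, so H_out = H_in.
T_out = Σ ṁᵢCp,ᵢTᵢ / Σ ṁᵢCp,ᵢ
      = 3137.4 / 53.985 = 58.116 °C

T_out = 58.1 °C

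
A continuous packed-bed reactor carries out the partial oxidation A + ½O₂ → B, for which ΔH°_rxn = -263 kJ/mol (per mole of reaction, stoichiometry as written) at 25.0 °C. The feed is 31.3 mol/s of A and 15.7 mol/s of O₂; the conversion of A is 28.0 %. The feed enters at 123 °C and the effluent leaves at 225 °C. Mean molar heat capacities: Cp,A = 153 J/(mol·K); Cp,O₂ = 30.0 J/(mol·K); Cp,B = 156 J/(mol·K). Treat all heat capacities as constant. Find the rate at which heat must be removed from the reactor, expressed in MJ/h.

Extent of reaction ξ = 0.280 × 31.3 = 8.764 mol/s
Reaction term: ξ·ΔH°_rxn = 8.764 × -263 = -2304.9 kJ/s
Sensible, feed 123→25 °C: -515.47 kJ/s
Outlet flows (mol/s): A 22.536, O₂ 11.318, B 8.764
Sensible, products 25→225 °C: 1030.9 kJ/s
Q = ΔH = -1789.5 kJ/s = -1789.5 kW
Heat removed = 6442 MJ/h

Q_out = 6440 MJ/h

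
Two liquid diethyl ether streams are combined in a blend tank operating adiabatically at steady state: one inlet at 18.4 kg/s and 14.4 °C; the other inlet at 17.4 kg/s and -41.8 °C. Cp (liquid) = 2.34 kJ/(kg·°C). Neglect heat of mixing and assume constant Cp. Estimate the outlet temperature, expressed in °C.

T_out = -12.9 °C

Energy balance with Q = 0: Σ ṁᵢCp,ᵢ(T_out − Tᵢ) = 0
Σ ṁᵢCp,ᵢTᵢ = 18.4×2.34×14.4 + 17.4×2.34×-41.8 = -1081.9
Σ ṁᵢCp,ᵢ = 18.4×2.34 + 17.4×2.34 = 83.772
T_out = -1081.9 / 83.772 = -12.915 °C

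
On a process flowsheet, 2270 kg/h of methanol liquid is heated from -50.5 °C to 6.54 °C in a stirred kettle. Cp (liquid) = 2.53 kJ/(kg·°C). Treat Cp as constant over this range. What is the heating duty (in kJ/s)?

Q = 91.0 kJ/s

Q = ṁ·Cp·ΔT = 2270 × 2.53 × (6.54 − -50.5) = 327590 kJ/h
Converting: 327590 / 3600 s = 90.996 kW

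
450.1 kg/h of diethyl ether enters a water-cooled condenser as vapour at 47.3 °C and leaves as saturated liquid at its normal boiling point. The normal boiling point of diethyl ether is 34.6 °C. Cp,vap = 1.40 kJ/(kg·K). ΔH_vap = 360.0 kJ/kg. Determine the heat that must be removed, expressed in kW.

Q_c = 47.2 kW

vapour 47.3→34.6 °C: -17.78 kJ/kg
condensation at 34.6 °C: -360 kJ/kg
Δh = -17.78 + -360 = -377.78 kJ/kg
Q = ṁ·Δh = 450.1 kg/h × -377.78 kJ/kg = -170040 kJ/h
|Q| = 47.233 kW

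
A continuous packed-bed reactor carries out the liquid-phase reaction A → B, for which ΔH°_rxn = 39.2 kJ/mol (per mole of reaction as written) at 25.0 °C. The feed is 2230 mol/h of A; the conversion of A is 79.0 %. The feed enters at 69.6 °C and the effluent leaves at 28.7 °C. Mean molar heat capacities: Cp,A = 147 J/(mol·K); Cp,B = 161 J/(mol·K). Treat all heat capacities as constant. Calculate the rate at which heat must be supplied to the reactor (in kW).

Extent of reaction ξ = 0.790 × 2230 = 1761.7 mol/h
Reaction term: ξ·ΔH°_rxn = 1761.7 × 39.2 = 69059 kJ/h
Sensible, feed 69.6→25 °C: -14620 kJ/h
Outlet flows (mol/h): A 468.3, B 1761.7
Sensible, products 25→28.7 °C: 1304.2 kJ/h
Q = ΔH = 55742 kJ/h = 15.484 kW
Heat supplied = 15.484 kW

Q_in = 15.5 kW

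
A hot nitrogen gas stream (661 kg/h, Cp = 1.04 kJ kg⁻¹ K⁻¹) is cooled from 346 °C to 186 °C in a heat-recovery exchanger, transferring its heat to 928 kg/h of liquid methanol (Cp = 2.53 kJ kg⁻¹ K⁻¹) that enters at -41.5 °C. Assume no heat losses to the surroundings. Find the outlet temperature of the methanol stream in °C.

Heat released by hot stream: Q = 661 × 1.04 × (346 − 186) = 109990 kJ/h
Energy balance on cold side (adiabatic exchanger): Q = ṁ_c·Cp_c·(T_c,out − T_c,in)
T_c,out = -41.5 + 109990/(928 × 2.53) = 5.3475 °C

T_c,out = 5.35 °C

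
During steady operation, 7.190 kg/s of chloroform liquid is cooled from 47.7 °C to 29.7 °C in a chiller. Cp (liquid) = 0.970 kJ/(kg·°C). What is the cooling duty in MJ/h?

Q = ṁ·Cp·ΔT = 7.190 × 0.970 × (29.7 − 47.7) = -125.54 kJ/s
Cooling duty = 451.93 MJ/h

Q_c = 452 MJ/h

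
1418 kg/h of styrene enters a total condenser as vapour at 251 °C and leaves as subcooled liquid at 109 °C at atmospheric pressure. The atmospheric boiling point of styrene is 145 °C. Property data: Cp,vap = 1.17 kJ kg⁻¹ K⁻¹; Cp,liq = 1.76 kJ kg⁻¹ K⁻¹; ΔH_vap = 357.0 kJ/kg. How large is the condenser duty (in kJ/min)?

Q_c = 12900 kJ/min

vapour 251→145 °C: -124.02 kJ/kg
condensation at 145 °C: -357 kJ/kg
liquid 145→109 °C: -63.36 kJ/kg
Δh = -124.02 + -357 + -63.36 = -544.38 kJ/kg
Q = ṁ·Δh = 1418 kg/h × -544.38 kJ/kg = -771930 kJ/h
|Q| = 214.43 kW = 12866 kJ/min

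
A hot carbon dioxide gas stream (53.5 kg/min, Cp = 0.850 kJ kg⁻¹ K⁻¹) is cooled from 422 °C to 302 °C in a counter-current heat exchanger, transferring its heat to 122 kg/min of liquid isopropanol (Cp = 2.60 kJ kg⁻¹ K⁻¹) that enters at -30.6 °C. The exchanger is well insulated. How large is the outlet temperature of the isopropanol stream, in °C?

Heat released by hot stream: Q = 53.5 × 0.850 × (422 − 302) = 5457 kJ/min
Energy balance on cold side (adiabatic exchanger): Q = ṁ_c·Cp_c·(T_c,out − T_c,in)
T_c,out = -30.6 + 5457/(122 × 2.60) = -13.396 °C

T_c,out = -13.4 °C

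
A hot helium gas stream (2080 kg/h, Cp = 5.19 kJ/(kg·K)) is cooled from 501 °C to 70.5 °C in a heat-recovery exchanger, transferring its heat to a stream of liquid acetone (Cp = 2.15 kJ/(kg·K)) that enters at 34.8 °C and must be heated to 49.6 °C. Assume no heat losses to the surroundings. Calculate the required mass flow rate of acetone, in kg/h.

Heat released by hot stream: Q = 2080 × 5.19 × (501 − 70.5) = 4.6473e+06 kJ/h
Energy balance on cold side (adiabatic exchanger): Q = ṁ_c·Cp_c·(T_c,out − T_c,in)
ṁ_c = 4.6473e+06 / [2.15 × (49.6 − 34.8)] = 146050 kg/h

ṁ_c = 146000 kg/h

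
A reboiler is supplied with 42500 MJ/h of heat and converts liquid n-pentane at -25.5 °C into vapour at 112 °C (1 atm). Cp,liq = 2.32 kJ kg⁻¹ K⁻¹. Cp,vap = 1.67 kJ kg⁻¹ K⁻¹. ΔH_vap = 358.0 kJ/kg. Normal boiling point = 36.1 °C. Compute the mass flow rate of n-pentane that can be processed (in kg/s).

Δh = 2.32×(36.1−-25.5) + 358.0 + 1.67×(112−36.1) = 627.67 kJ/kg
Q = 42500 MJ/h = 11806 kJ/s = 11806 kJ/s
ṁ = Q/Δh = 11806 / 627.67 = 18.809 kg/s

ṁ = 18.8 kg/s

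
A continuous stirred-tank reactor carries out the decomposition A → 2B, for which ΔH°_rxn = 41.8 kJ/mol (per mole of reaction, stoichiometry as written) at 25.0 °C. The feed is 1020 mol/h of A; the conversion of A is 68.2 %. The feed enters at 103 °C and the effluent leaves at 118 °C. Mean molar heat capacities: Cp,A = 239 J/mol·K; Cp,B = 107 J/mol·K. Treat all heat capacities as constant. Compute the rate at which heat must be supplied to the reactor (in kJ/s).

Q_in = 8.64 kJ/s

Extent of reaction ξ = 0.682 × 1020 = 695.64 mol/h
Reaction term: ξ·ΔH°_rxn = 695.64 × 41.8 = 29078 kJ/h
Sensible, feed 103→25 °C: -19015 kJ/h
Outlet flows (mol/h): A 324.36, B 1391.3
Sensible, products 25→118 °C: 21054 kJ/h
Q = ΔH = 31117 kJ/h = 8.6436 kW
Heat supplied = 8.6436 kJ/s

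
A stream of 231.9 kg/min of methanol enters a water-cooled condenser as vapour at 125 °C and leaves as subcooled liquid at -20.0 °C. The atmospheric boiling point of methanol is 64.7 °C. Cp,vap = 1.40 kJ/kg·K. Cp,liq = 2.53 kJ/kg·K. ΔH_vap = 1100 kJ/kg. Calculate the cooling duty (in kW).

Q_c = 5410 kW

vapour 125→64.7 °C: -84.42 kJ/kg
condensation at 64.7 °C: -1100 kJ/kg
liquid 64.7→-20.0 °C: -214.29 kJ/kg
Δh = -84.42 + -1100 + -214.29 = -1398.7 kJ/kg
Q = ṁ·Δh = 231.9 kg/min × -1398.7 kJ/kg = -324360 kJ/min
|Q| = 5406 kW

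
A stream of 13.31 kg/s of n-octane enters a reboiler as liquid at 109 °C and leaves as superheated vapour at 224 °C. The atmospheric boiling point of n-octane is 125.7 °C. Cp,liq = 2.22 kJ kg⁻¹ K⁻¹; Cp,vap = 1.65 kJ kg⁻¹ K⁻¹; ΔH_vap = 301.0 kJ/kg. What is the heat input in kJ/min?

liquid 109→125.7 °C: 37.074 kJ/kg
vaporisation at 125.7 °C: 301 kJ/kg
vapour 125.7→224 °C: 162.19 kJ/kg
Δh = 37.074 + 301 + 162.19 = 500.27 kJ/kg
Q = ṁ·Δh = 13.31 kg/s × 500.27 kJ/kg = 6658.6 kJ/s
|Q| = 6658.6 kW = 399510 kJ/min

Q = 400000 kJ/min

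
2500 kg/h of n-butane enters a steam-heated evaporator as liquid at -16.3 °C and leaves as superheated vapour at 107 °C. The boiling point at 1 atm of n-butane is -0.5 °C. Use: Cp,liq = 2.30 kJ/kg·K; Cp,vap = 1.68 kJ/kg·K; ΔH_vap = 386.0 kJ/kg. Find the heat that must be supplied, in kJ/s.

Q = 419 kJ/s

liquid -16.3→-0.5 °C: 36.34 kJ/kg
vaporisation at -0.5 °C: 386 kJ/kg
vapour -0.5→107 °C: 180.6 kJ/kg
Δh = 36.34 + 386 + 180.6 = 602.94 kJ/kg
Q = ṁ·Δh = 2500 kg/h × 602.94 kJ/kg = 1.5073e+06 kJ/h
|Q| = 418.71 kW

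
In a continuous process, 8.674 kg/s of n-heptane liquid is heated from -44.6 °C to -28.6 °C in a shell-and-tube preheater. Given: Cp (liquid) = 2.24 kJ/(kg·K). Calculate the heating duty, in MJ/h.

Q = 1120 MJ/h

Q = ṁ·Cp·ΔT = 8.674 × 2.24 × (-28.6 − -44.6) = 310.88 kJ/s
Heating duty = 1119.2 MJ/h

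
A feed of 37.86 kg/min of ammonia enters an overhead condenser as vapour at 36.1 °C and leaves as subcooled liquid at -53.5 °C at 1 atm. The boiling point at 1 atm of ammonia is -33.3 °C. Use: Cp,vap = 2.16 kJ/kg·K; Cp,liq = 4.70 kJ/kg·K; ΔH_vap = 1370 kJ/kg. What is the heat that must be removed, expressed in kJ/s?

Q_c = 1020 kJ/s

vapour 36.1→-33.3 °C: -149.9 kJ/kg
condensation at -33.3 °C: -1370 kJ/kg
liquid -33.3→-53.5 °C: -94.94 kJ/kg
Δh = -149.9 + -1370 + -94.94 = -1614.8 kJ/kg
Q = ṁ·Δh = 37.86 kg/min × -1614.8 kJ/kg = -61138 kJ/min
|Q| = 1019 kW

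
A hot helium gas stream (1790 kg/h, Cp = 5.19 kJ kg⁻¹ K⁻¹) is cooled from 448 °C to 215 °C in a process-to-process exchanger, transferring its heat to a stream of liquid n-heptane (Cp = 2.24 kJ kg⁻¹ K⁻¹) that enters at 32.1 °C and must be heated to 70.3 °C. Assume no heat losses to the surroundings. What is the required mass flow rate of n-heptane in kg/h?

Heat released by hot stream: Q = 1790 × 5.19 × (448 − 215) = 2.1646e+06 kJ/h
Energy balance on cold side (adiabatic exchanger): Q = ṁ_c·Cp_c·(T_c,out − T_c,in)
ṁ_c = 2.1646e+06 / [2.24 × (70.3 − 32.1)] = 25297 kg/h

ṁ_c = 25300 kg/h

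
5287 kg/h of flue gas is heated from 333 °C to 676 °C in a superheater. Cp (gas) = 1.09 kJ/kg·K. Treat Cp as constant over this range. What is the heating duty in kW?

Q = ṁ·Cp·ΔT = 5287 × 1.09 × (676 − 333) = 1.9767e+06 kJ/h
Converting: 1.9767e+06 / 3600 s = 549.07 kW

Q = 549 kW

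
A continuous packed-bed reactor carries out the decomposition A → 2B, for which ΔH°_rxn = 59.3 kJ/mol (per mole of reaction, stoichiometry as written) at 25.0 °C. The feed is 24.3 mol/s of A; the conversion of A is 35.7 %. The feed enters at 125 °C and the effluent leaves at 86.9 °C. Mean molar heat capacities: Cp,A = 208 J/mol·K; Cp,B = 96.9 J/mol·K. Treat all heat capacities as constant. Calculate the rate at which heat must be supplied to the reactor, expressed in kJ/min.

Extent of reaction ξ = 0.357 × 24.3 = 8.6751 mol/s
Reaction term: ξ·ΔH°_rxn = 8.6751 × 59.3 = 514.43 kJ/s
Sensible, feed 125→25 °C: -505.44 kJ/s
Outlet flows (mol/s): A 15.625, B 17.35
Sensible, products 25→86.9 °C: 305.24 kJ/s
Q = ΔH = 314.24 kJ/s = 314.24 kW
Heat supplied = 18854 kJ/min

Q_in = 18900 kJ/min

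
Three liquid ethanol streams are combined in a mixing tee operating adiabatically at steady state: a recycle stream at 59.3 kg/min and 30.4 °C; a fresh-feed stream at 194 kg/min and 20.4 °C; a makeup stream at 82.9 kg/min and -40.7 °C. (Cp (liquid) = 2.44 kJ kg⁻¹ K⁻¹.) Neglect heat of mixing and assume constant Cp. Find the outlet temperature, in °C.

T_out = 7.10 °C

Adiabatic, steady state ⇒ Σ ṁᵢCp,ᵢ(T_out − Tᵢ) = 0
T_out = Σ ṁᵢCp,ᵢTᵢ / Σ ṁᵢCp,ᵢ
      = 5822.5 / 820.33 = 7.0978 °C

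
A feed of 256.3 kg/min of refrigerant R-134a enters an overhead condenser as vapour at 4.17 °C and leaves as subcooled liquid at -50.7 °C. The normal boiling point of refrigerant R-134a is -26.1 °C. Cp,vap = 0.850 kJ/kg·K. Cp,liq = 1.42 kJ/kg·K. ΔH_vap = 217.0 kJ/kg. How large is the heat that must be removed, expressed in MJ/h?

Q_c = 4270 MJ/h

vapour 4.17→-26.1 °C: -25.73 kJ/kg
condensation at -26.1 °C: -217 kJ/kg
liquid -26.1→-50.7 °C: -34.932 kJ/kg
Δh = -25.73 + -217 + -34.932 = -277.66 kJ/kg
Q = ṁ·Δh = 256.3 kg/min × -277.66 kJ/kg = -71165 kJ/min
|Q| = 1186.1 kW = 4269.9 MJ/h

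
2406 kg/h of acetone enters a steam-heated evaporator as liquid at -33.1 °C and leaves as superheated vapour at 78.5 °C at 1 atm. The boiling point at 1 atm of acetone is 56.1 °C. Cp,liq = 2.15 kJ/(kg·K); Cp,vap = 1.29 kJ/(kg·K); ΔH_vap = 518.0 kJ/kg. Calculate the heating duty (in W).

Q = 494000 W

liquid -33.1→56.1 °C: 191.78 kJ/kg
vaporisation at 56.1 °C: 518 kJ/kg
vapour 56.1→78.5 °C: 28.896 kJ/kg
Δh = 191.78 + 518 + 28.896 = 738.68 kJ/kg
Q = ṁ·Δh = 2406 kg/h × 738.68 kJ/kg = 1.7773e+06 kJ/h
|Q| = 493.68 kW = 493680 W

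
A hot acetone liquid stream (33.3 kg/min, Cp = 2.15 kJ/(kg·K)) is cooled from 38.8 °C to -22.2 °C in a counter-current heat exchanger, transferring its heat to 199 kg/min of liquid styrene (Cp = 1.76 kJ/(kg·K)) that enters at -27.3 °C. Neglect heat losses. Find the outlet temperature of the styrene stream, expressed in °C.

T_c,out = -14.8 °C

Heat released by hot stream: Q = 33.3 × 2.15 × (38.8 − -22.2) = 4367.3 kJ/min
Energy balance on cold side (adiabatic exchanger): Q = ṁ_c·Cp_c·(T_c,out − T_c,in)
T_c,out = -27.3 + 4367.3/(199 × 1.76) = -14.831 °C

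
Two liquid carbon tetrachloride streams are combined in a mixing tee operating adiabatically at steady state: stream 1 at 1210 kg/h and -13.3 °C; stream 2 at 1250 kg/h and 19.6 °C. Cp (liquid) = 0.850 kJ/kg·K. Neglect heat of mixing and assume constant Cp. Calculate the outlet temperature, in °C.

No heat crosses the boundary, so H_out = H_in.
T_out = Σ ṁᵢCp,ᵢTᵢ / Σ ṁᵢCp,ᵢ
      = 7145.9 / 2091 = 3.4175 °C

T_out = 3.42 °C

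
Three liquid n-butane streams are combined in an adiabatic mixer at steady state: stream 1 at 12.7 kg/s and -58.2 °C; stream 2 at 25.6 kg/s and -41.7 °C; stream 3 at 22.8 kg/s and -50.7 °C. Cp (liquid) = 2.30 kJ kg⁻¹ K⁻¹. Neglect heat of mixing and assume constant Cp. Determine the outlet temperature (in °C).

Energy balance with Q = 0: Σ ṁᵢCp,ᵢ(T_out − Tᵢ) = 0
T_out = Σ ṁᵢCp,ᵢTᵢ / Σ ṁᵢCp,ᵢ
      = -6814 / 140.53 = -48.488 °C

T_out = -48.5 °C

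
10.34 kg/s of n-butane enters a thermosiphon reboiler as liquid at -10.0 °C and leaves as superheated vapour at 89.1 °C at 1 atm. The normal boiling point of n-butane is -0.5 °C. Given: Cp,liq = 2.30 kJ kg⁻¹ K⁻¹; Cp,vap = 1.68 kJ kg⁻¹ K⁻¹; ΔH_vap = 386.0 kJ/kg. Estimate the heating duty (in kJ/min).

Q = 346000 kJ/min

liquid -10.0→-0.5 °C: 21.85 kJ/kg
vaporisation at -0.5 °C: 386 kJ/kg
vapour -0.5→89.1 °C: 150.53 kJ/kg
Δh = 21.85 + 386 + 150.53 = 558.38 kJ/kg
Q = ṁ·Δh = 10.34 kg/s × 558.38 kJ/kg = 5773.6 kJ/s
|Q| = 5773.6 kW = 346420 kJ/min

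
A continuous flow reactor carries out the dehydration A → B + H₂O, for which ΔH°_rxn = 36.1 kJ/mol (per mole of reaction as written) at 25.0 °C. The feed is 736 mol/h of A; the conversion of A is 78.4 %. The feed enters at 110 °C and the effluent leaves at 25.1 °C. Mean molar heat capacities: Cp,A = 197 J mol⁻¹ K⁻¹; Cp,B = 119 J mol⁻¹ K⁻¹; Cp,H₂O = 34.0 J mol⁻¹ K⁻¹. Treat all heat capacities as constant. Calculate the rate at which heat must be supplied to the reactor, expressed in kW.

Q_in = 2.37 kW

Extent of reaction ξ = 0.784 × 736 = 577.02 mol/h
Reaction term: ξ·ΔH°_rxn = 577.02 × 36.1 = 20831 kJ/h
Sensible, feed 110→25 °C: -12324 kJ/h
Outlet flows (mol/h): A 158.98, B 577.02, H₂O 577.02
Sensible, products 25→25.1 °C: 11.96 kJ/h
Q = ΔH = 8518.2 kJ/h = 2.3662 kW
Heat supplied = 2.3662 kW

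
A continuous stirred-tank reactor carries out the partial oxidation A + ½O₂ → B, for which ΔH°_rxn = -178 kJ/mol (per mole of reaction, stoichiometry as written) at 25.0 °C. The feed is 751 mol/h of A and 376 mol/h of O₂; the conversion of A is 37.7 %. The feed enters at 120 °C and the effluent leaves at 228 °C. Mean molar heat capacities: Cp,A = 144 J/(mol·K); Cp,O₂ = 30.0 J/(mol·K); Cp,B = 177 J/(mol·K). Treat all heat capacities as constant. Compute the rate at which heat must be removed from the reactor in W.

Q_out = 10100 W

Extent of reaction ξ = 0.377 × 751 = 283.13 mol/h
Reaction term: ξ·ΔH°_rxn = 283.13 × -178 = -50397 kJ/h
Sensible, feed 120→25 °C: -11345 kJ/h
Outlet flows (mol/h): A 467.87, O₂ 234.44, B 283.13
Sensible, products 25→228 °C: 25278 kJ/h
Q = ΔH = -36464 kJ/h = -10.129 kW
Heat removed = 10129 W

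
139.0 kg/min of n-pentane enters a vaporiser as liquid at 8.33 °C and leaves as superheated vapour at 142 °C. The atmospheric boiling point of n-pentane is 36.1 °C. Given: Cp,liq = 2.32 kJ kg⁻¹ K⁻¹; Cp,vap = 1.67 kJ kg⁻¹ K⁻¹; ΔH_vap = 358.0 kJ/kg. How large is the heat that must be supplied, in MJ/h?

Q = 5000 MJ/h

liquid 8.33→36.1 °C: 64.426 kJ/kg
vaporisation at 36.1 °C: 358 kJ/kg
vapour 36.1→142 °C: 176.85 kJ/kg
Δh = 64.426 + 358 + 176.85 = 599.28 kJ/kg
Q = ṁ·Δh = 139.0 kg/min × 599.28 kJ/kg = 83300 kJ/min
|Q| = 1388.3 kW = 4998 MJ/h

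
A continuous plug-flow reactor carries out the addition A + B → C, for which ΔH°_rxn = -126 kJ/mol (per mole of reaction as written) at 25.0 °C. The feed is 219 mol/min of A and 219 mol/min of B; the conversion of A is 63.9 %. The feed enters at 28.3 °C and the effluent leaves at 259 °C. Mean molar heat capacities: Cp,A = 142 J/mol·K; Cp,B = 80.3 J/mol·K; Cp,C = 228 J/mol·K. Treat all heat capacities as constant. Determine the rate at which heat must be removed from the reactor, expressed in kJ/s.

Extent of reaction ξ = 0.639 × 219 = 139.94 mol/min
Reaction term: ξ·ΔH°_rxn = 139.94 × -126 = -17633 kJ/min
Sensible, feed 28.3→25 °C: -160.66 kJ/min
Outlet flows (mol/min): A 79.059, B 79.059, C 139.94
Sensible, products 25→259 °C: 11579 kJ/min
Q = ΔH = -6214.6 kJ/min = -103.58 kW
Heat removed = 103.58 kJ/s

Q_out = 104 kJ/s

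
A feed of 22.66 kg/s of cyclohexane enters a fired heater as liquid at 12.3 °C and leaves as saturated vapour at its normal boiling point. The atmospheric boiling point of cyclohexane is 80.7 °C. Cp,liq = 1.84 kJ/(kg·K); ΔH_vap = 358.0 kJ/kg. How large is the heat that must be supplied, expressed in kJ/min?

Q = 658000 kJ/min

liquid 12.3→80.7 °C: 125.86 kJ/kg
vaporisation at 80.7 °C: 358 kJ/kg
Δh = 125.86 + 358 = 483.86 kJ/kg
Q = ṁ·Δh = 22.66 kg/s × 483.86 kJ/kg = 10964 kJ/s
|Q| = 10964 kW = 657850 kJ/min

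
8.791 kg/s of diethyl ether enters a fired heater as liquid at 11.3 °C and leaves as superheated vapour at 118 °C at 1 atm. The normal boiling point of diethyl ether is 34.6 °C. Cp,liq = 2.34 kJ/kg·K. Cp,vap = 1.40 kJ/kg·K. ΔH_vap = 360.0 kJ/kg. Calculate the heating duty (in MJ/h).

liquid 11.3→34.6 °C: 54.522 kJ/kg
vaporisation at 34.6 °C: 360 kJ/kg
vapour 34.6→118 °C: 116.76 kJ/kg
Δh = 54.522 + 360 + 116.76 = 531.28 kJ/kg
Q = ṁ·Δh = 8.791 kg/s × 531.28 kJ/kg = 4670.5 kJ/s
|Q| = 4670.5 kW = 16814 MJ/h

Q = 16800 MJ/h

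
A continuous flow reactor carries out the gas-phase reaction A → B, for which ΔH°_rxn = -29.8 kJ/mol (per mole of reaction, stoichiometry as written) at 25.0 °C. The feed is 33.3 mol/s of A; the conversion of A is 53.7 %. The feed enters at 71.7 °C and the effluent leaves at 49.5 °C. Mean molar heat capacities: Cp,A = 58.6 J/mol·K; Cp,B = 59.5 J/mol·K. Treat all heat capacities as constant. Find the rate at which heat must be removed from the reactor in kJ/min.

Q_out = 34500 kJ/min

Extent of reaction ξ = 0.537 × 33.3 = 17.882 mol/s
Reaction term: ξ·ΔH°_rxn = 17.882 × -29.8 = -532.89 kJ/s
Sensible, feed 71.7→25 °C: -91.129 kJ/s
Outlet flows (mol/s): A 15.418, B 17.882
Sensible, products 25→49.5 °C: 48.203 kJ/s
Q = ΔH = -575.81 kJ/s = -575.81 kW
Heat removed = 34549 kJ/min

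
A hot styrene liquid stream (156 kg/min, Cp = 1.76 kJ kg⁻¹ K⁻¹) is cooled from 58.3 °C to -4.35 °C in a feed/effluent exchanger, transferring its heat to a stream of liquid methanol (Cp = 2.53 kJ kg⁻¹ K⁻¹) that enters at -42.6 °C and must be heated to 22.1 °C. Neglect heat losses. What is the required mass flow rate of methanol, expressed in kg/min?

Heat released by hot stream: Q = 156 × 1.76 × (58.3 − -4.35) = 17201 kJ/min
Energy balance on cold side (adiabatic exchanger): Q = ṁ_c·Cp_c·(T_c,out − T_c,in)
ṁ_c = 17201 / [2.53 × (22.1 − -42.6)] = 105.08 kg/min

ṁ_c = 105 kg/min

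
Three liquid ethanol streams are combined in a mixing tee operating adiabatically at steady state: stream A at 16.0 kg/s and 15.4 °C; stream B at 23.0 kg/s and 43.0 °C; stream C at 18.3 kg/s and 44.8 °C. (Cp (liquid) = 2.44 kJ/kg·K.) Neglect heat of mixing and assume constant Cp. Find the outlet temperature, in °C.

T_out = 35.9 °C

Adiabatic, steady state ⇒ Σ ṁᵢCp,ᵢ(T_out − Tᵢ) = 0
T_out = Σ ṁᵢCp,ᵢTᵢ / Σ ṁᵢCp,ᵢ
      = 5014.8 / 139.81 = 35.868 °C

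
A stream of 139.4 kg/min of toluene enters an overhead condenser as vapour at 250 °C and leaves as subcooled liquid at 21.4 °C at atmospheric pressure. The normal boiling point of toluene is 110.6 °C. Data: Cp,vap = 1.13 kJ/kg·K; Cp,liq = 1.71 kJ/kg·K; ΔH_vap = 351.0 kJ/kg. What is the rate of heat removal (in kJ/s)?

vapour 250→110.6 °C: -157.52 kJ/kg
condensation at 110.6 °C: -351 kJ/kg
liquid 110.6→21.4 °C: -152.53 kJ/kg
Δh = -157.52 + -351 + -152.53 = -661.05 kJ/kg
Q = ṁ·Δh = 139.4 kg/min × -661.05 kJ/kg = -92151 kJ/min
|Q| = 1535.8 kW

Q_c = 1540 kJ/s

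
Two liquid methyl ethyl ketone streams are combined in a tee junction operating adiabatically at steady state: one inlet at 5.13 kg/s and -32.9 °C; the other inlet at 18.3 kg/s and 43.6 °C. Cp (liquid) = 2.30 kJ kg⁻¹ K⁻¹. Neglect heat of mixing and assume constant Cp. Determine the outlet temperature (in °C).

Adiabatic, steady state ⇒ Σ ṁᵢCp,ᵢ(T_out − Tᵢ) = 0
Σ ṁᵢCp,ᵢTᵢ = 5.13×2.30×-32.9 + 18.3×2.30×43.6 = 1446.9
Σ ṁᵢCp,ᵢ = 5.13×2.30 + 18.3×2.30 = 53.889
T_out = 1446.9 / 53.889 = 26.85 °C

T_out = 26.9 °C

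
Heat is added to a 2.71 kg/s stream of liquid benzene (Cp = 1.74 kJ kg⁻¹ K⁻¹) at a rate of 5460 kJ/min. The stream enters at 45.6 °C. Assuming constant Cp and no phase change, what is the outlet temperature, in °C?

T_out = 64.9 °C

Q = 5460 kJ/min = 91 kJ/s
ΔT = Q/(ṁ·Cp) = 91/(2.71×1.74) = 19.298 K
T_out = 45.6 + 19.298 = 64.898 °C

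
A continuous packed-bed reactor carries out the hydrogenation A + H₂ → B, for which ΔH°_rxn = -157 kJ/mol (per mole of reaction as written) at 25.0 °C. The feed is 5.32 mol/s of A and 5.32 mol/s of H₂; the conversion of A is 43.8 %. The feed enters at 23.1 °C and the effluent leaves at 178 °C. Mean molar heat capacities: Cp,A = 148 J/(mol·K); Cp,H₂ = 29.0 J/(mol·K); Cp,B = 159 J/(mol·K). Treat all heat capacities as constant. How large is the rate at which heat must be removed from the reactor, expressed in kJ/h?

Q_out = 815000 kJ/h

Extent of reaction ξ = 0.438 × 5.32 = 2.3302 mol/s
Reaction term: ξ·ΔH°_rxn = 2.3302 × -157 = -365.84 kJ/s
Sensible, feed 23.1→25 °C: 1.7891 kJ/s
Outlet flows (mol/s): A 2.9898, H₂ 2.9898, B 2.3302
Sensible, products 25→178 °C: 137.65 kJ/s
Q = ΔH = -226.39 kJ/s = -226.39 kW
Heat removed = 815010 kJ/h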